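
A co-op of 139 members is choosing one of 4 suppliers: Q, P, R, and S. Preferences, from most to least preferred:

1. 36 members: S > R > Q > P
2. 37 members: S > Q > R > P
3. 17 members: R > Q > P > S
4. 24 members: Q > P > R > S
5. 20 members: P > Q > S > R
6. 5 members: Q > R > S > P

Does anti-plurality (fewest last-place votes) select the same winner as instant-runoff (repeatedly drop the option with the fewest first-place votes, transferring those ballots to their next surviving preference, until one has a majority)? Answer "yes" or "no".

Anti-plurality — last-place votes: Q 0, P 78, R 20, S 41. Winner: Q.
Instant-runoff — R1 Q 29, P 20, R 17, S 73 (S winner). Winner: S.
The two methods disagree.

no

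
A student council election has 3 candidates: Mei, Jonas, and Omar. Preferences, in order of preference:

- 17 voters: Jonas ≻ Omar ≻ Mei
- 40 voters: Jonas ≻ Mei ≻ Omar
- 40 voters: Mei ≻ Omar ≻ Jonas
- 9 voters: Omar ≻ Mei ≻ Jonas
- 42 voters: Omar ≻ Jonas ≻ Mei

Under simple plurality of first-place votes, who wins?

Jonas

First-place votes: Mei 40, Jonas 57, Omar 51.
Jonas has the most first-place votes.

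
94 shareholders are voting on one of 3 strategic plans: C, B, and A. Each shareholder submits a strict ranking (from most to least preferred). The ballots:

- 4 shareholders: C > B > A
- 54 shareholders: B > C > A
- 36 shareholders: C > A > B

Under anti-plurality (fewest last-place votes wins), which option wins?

Last-place votes: C 0, B 36, A 58.
C is ranked last by the fewest voters, so C wins.

C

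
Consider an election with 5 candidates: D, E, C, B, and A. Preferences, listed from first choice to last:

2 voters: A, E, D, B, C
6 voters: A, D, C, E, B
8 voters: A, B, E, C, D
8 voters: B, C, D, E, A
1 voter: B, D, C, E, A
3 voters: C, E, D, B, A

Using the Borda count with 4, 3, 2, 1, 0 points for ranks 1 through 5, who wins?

B

D: 2·2 + 6·3 + 8·0 + 8·2 + 1·3 + 3·2 = 47
E: 2·3 + 6·1 + 8·2 + 8·1 + 1·1 + 3·3 = 46
C: 2·0 + 6·2 + 8·1 + 8·3 + 1·2 + 3·4 = 58
B: 2·1 + 6·0 + 8·3 + 8·4 + 1·4 + 3·1 = 65
A: 2·4 + 6·4 + 8·4 + 8·0 + 1·0 + 3·0 = 64
B has the highest Borda score (65).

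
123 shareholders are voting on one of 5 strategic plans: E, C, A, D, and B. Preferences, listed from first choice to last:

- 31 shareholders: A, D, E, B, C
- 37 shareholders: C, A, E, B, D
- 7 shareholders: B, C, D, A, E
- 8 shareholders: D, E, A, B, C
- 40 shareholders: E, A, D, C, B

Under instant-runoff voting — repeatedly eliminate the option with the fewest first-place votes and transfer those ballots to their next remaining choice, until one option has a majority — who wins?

Round 1: E 40, C 37, A 31, D 8, B 7. Eliminate B.
Round 2: E 40, C 44, A 31, D 8. Eliminate D.
Round 3: E 48, C 44, A 31. Eliminate A.
Round 4: E 79, C 44. E has a majority.

E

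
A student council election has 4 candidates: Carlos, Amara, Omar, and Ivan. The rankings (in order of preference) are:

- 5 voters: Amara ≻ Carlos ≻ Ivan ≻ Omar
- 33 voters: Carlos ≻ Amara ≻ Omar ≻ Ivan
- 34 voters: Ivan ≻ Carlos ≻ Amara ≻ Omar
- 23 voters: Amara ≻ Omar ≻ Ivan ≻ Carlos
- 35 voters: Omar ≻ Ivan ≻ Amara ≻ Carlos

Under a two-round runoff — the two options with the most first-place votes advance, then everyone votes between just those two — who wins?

Omar

Round 1 first-place votes: Carlos 33, Amara 28, Omar 35, Ivan 34.
Omar and Ivan advance.
Runoff: Omar is preferred to Ivan by 91 voters; Ivan by 39.
Omar wins the runoff.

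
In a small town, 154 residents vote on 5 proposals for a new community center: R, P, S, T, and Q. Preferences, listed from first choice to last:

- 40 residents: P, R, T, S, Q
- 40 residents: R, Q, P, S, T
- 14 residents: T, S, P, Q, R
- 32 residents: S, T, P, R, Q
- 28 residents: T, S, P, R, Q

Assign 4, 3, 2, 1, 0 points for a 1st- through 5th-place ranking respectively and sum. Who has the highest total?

P

R: 40·3 + 40·4 + 14·0 + 32·1 + 28·1 = 340
P: 40·4 + 40·2 + 14·2 + 32·2 + 28·2 = 388
S: 40·1 + 40·1 + 14·3 + 32·4 + 28·3 = 334
T: 40·2 + 40·0 + 14·4 + 32·3 + 28·4 = 344
Q: 40·0 + 40·3 + 14·1 + 32·0 + 28·0 = 134
P has the highest Borda score (388).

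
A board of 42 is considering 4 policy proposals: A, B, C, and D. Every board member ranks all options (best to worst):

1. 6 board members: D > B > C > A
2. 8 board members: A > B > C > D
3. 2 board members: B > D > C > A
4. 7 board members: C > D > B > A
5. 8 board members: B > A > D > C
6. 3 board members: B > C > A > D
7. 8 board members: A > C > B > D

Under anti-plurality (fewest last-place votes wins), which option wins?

Last-place votes: A 15, B 0, C 8, D 19.
B is ranked last by the fewest voters, so B wins.

B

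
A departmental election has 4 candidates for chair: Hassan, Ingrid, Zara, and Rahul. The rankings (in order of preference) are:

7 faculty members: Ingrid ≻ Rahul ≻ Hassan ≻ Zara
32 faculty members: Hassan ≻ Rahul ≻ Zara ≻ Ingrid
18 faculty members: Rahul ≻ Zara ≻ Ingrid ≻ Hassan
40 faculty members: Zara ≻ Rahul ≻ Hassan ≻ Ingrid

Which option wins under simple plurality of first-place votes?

First-place votes: Hassan 32, Ingrid 7, Zara 40, Rahul 18.
Zara has the most first-place votes.

Zara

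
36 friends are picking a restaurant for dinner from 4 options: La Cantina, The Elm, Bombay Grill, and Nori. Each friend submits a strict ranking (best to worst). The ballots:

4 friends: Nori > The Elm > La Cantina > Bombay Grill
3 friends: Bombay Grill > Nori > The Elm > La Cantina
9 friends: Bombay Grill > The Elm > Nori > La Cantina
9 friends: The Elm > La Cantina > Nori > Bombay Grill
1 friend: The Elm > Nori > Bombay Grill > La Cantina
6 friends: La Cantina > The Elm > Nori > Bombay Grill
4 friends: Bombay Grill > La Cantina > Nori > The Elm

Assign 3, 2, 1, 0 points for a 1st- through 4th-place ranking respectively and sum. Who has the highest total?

The Elm

La Cantina: 4·1 + 3·0 + 9·0 + 9·2 + 1·0 + 6·3 + 4·2 = 48
The Elm: 4·2 + 3·1 + 9·2 + 9·3 + 1·3 + 6·2 + 4·0 = 71
Bombay Grill: 4·0 + 3·3 + 9·3 + 9·0 + 1·1 + 6·0 + 4·3 = 49
Nori: 4·3 + 3·2 + 9·1 + 9·1 + 1·2 + 6·1 + 4·1 = 48
The Elm has the highest Borda score (71).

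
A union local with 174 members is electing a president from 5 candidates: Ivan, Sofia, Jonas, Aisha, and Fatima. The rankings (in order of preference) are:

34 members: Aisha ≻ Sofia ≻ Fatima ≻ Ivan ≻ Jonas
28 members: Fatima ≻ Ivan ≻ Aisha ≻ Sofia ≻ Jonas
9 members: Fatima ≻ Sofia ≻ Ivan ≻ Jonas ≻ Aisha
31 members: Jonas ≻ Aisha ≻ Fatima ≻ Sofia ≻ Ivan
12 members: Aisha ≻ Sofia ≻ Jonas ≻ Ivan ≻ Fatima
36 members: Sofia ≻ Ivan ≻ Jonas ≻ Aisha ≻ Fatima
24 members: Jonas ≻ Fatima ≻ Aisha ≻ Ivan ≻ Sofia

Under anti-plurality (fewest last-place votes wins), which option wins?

Aisha

Last-place votes: Ivan 31, Sofia 24, Jonas 62, Aisha 9, Fatima 48.
Aisha is ranked last by the fewest voters, so Aisha wins.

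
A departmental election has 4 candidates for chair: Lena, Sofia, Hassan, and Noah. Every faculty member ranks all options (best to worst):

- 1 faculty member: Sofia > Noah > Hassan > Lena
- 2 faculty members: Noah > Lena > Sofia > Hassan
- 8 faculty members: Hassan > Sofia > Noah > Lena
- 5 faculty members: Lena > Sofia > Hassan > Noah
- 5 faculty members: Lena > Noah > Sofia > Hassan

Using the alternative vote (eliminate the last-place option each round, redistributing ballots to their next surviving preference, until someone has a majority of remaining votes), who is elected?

Lena

Round 1: Lena 10, Sofia 1, Hassan 8, Noah 2. Eliminate Sofia.
Round 2: Lena 10, Hassan 8, Noah 3. Eliminate Noah.
Round 3: Lena 12, Hassan 9. Lena has a majority.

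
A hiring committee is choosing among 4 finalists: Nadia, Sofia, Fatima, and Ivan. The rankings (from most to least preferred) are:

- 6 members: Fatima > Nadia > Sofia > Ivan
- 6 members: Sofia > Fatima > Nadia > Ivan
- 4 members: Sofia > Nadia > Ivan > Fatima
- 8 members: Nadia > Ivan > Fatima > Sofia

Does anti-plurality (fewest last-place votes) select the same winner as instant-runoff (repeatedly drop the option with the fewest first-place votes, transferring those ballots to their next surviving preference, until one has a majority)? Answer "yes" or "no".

yes

Anti-plurality — last-place votes: Nadia 0, Sofia 8, Fatima 4, Ivan 12. Winner: Nadia.
Instant-runoff — R1 Nadia 8, Sofia 10, Fatima 6, Ivan 0 (Ivan out); R2 Nadia 8, Sofia 10, Fatima 6 (Fatima out); R3 Nadia 14, Sofia 10 (Nadia winner). Winner: Nadia.
The two methods agree.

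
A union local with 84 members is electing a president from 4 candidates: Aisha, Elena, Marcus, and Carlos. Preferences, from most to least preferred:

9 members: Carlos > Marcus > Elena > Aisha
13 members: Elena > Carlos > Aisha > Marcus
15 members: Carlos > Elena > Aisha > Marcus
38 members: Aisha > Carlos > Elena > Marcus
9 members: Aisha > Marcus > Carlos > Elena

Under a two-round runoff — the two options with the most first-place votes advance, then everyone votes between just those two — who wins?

Aisha

Round 1 first-place votes: Aisha 47, Elena 13, Marcus 0, Carlos 24.
Aisha and Carlos advance.
Runoff: Aisha is preferred to Carlos by 47 voters; Carlos by 37.
Aisha wins the runoff.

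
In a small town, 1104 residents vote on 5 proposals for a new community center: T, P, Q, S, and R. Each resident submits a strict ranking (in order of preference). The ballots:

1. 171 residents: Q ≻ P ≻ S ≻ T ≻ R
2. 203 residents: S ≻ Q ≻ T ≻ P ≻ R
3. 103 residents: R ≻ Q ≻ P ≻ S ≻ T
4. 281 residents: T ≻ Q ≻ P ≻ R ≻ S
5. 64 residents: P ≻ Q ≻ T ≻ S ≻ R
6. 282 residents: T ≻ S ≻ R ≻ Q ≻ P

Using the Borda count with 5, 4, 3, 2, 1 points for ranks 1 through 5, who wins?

T

T: 171·2 + 203·3 + 103·1 + 281·5 + 64·3 + 282·5 = 4061
P: 171·4 + 203·2 + 103·3 + 281·3 + 64·5 + 282·1 = 2844
Q: 171·5 + 203·4 + 103·4 + 281·4 + 64·4 + 282·2 = 4023
S: 171·3 + 203·5 + 103·2 + 281·1 + 64·2 + 282·4 = 3271
R: 171·1 + 203·1 + 103·5 + 281·2 + 64·1 + 282·3 = 2361
T has the highest Borda score (4061).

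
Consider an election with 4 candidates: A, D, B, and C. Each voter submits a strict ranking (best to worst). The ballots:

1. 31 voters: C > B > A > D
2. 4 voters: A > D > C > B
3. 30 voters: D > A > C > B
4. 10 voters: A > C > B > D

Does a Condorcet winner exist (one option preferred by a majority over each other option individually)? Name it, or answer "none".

A vs D: 45–30 for A.
A vs B: 44–31 for A.
A vs C: 44–31 for A.
A beats every other option head-to-head.

A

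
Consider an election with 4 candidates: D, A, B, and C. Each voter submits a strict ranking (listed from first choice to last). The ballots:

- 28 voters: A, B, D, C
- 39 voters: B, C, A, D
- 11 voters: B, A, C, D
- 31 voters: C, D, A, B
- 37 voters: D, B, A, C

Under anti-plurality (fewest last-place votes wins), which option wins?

Last-place votes: D 50, A 0, B 31, C 65.
A is ranked last by the fewest voters, so A wins.

A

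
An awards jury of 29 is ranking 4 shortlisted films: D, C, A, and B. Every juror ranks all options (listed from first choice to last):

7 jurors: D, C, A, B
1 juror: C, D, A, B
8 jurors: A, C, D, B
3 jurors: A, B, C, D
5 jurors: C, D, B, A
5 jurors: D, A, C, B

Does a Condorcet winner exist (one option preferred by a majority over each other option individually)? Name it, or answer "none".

Checking pairwise contests:
C beats D 17–12.
A beats C 16–13.
D beats A 18–11.
D beats B 26–3.
Every option loses at least one head-to-head, so there is no Condorcet winner.

none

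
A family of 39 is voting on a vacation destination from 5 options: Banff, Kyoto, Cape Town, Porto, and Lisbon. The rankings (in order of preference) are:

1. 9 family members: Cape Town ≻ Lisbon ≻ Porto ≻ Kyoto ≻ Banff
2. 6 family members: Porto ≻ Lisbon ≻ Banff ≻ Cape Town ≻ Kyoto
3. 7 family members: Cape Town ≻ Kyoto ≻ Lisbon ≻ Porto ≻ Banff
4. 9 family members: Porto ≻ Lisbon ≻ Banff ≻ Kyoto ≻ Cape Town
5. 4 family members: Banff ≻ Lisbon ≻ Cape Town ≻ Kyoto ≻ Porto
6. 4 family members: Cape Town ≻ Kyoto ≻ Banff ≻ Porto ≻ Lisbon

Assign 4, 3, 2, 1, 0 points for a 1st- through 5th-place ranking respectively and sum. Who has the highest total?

Banff: 9·0 + 6·2 + 7·0 + 9·2 + 4·4 + 4·2 = 54
Kyoto: 9·1 + 6·0 + 7·3 + 9·1 + 4·1 + 4·3 = 55
Cape Town: 9·4 + 6·1 + 7·4 + 9·0 + 4·2 + 4·4 = 94
Porto: 9·2 + 6·4 + 7·1 + 9·4 + 4·0 + 4·1 = 89
Lisbon: 9·3 + 6·3 + 7·2 + 9·3 + 4·3 + 4·0 = 98
Lisbon has the highest Borda score (98).

Lisbon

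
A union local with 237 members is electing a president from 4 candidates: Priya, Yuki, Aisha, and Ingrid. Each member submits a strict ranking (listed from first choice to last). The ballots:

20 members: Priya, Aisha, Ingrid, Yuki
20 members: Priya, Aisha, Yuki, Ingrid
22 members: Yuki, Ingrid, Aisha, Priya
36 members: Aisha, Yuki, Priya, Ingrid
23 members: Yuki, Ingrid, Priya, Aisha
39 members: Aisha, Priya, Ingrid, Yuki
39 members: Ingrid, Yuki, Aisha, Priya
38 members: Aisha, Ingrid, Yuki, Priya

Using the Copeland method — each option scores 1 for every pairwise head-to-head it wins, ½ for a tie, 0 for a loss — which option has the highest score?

Aisha

Priya: loses to Yuki, Aisha, and Ingrid → score 0.
Yuki: beats Priya; loses to Aisha and Ingrid → score 1.
Aisha: beats Priya, Yuki, and Ingrid → score 3.
Ingrid: beats Priya and Yuki; loses to Aisha → score 2.
Aisha has the best pairwise record.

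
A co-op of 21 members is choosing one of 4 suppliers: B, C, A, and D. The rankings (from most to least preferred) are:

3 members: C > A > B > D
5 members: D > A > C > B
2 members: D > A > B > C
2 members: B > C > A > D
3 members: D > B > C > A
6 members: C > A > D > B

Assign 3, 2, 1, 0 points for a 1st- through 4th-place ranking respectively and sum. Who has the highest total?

C

B: 3·1 + 5·0 + 2·1 + 2·3 + 3·2 + 6·0 = 17
C: 3·3 + 5·1 + 2·0 + 2·2 + 3·1 + 6·3 = 39
A: 3·2 + 5·2 + 2·2 + 2·1 + 3·0 + 6·2 = 34
D: 3·0 + 5·3 + 2·3 + 2·0 + 3·3 + 6·1 = 36
C has the highest Borda score (39).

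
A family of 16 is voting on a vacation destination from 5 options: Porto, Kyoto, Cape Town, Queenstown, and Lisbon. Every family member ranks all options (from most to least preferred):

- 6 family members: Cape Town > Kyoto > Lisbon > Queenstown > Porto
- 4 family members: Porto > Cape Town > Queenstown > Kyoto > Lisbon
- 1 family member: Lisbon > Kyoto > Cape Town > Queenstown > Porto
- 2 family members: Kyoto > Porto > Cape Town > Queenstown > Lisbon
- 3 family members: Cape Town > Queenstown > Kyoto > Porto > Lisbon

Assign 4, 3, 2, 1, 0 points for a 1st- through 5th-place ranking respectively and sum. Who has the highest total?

Porto: 6·0 + 4·4 + 1·0 + 2·3 + 3·1 = 25
Kyoto: 6·3 + 4·1 + 1·3 + 2·4 + 3·2 = 39
Cape Town: 6·4 + 4·3 + 1·2 + 2·2 + 3·4 = 54
Queenstown: 6·1 + 4·2 + 1·1 + 2·1 + 3·3 = 26
Lisbon: 6·2 + 4·0 + 1·4 + 2·0 + 3·0 = 16
Cape Town has the highest Borda score (54).

Cape Town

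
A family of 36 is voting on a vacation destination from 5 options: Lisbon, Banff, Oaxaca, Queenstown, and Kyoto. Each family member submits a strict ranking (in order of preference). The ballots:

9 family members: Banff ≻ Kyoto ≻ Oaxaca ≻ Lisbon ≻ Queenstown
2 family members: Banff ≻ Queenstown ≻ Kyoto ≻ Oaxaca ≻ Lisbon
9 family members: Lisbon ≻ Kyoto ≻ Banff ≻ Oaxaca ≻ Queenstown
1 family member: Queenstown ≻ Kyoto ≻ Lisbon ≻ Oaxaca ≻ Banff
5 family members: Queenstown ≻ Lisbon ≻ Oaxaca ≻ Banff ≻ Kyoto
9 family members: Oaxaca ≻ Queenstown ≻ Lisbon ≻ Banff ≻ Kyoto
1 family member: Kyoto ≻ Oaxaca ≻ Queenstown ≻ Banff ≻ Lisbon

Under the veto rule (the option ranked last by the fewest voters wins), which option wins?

Oaxaca

Last-place votes: Lisbon 3, Banff 1, Oaxaca 0, Queenstown 18, Kyoto 14.
Oaxaca is ranked last by the fewest voters, so Oaxaca wins.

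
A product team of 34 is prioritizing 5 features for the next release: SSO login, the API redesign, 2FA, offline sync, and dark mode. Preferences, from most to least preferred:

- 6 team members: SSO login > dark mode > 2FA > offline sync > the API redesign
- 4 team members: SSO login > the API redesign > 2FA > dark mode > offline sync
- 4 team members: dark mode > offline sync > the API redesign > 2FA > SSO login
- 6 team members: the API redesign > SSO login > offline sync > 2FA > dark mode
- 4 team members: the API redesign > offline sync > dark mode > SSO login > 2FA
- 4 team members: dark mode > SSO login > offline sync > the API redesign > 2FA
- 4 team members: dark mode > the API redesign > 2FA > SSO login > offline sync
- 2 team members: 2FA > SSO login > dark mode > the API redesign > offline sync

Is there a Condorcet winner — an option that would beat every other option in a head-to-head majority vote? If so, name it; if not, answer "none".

Checking pairwise contests:
the API redesign beats SSO login 18–16.
dark mode beats the API redesign 20–14.
SSO login beats 2FA 24–10.
SSO login beats offline sync 26–8.
SSO login beats dark mode 18–16.
Every option loses at least one head-to-head, so there is no Condorcet winner.

none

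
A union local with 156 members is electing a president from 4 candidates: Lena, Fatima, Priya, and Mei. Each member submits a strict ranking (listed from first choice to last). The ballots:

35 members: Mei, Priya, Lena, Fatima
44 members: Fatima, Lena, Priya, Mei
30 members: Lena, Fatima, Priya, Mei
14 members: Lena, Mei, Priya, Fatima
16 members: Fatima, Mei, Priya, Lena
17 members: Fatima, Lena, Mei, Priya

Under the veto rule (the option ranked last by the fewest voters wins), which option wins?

Lena

Last-place votes: Lena 16, Fatima 49, Priya 17, Mei 74.
Lena is ranked last by the fewest voters, so Lena wins.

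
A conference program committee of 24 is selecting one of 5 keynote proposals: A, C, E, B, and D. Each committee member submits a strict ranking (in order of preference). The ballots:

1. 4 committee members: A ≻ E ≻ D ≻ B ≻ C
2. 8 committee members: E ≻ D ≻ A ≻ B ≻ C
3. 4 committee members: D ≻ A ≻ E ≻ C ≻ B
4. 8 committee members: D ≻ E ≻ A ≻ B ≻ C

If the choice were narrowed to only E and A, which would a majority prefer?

E

Voters preferring E to A: 16; preferring A to E: 8.
E wins the head-to-head.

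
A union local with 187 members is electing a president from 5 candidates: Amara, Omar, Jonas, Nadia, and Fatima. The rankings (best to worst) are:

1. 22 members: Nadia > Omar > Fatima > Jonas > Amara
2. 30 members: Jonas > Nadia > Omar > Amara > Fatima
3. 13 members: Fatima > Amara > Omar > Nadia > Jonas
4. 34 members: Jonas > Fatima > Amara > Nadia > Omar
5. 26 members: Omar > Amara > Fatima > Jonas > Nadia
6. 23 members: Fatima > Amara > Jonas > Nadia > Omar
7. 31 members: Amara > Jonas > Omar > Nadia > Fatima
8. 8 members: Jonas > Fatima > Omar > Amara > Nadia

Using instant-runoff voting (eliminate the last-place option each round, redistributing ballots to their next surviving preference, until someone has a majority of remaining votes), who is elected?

Jonas

Round 1: Amara 31, Omar 26, Jonas 72, Nadia 22, Fatima 36. Eliminate Nadia.
Round 2: Amara 31, Omar 48, Jonas 72, Fatima 36. Eliminate Amara.
Round 3: Omar 48, Jonas 103, Fatima 36. Jonas has a majority.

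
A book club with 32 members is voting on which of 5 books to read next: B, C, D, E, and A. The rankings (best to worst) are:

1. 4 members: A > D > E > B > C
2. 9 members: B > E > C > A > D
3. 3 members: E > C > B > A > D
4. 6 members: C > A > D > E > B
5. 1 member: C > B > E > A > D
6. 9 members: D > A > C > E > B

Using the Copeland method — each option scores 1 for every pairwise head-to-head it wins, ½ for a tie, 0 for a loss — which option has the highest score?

C

B: loses to C, D, E, and A → score 0.
C: beats B, D, and A; ties E → score 3.5.
D: beats B and E; loses to C and A → score 2.
E: beats B; ties C; loses to D and A → score 1.5.
A: beats B, D, and E; loses to C → score 3.
C has the best pairwise record.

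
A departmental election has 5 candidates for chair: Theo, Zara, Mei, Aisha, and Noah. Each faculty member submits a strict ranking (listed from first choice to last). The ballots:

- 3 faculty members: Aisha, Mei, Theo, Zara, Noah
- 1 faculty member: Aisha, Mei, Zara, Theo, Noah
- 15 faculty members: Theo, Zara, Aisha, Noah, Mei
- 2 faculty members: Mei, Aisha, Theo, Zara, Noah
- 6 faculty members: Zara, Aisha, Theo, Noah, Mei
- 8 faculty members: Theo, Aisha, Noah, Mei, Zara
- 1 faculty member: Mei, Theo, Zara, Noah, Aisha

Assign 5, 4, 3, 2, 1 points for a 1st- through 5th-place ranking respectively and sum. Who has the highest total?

Theo

Theo: 3·3 + 1·2 + 15·5 + 2·3 + 6·3 + 8·5 + 1·4 = 154
Zara: 3·2 + 1·3 + 15·4 + 2·2 + 6·5 + 8·1 + 1·3 = 114
Mei: 3·4 + 1·4 + 15·1 + 2·5 + 6·1 + 8·2 + 1·5 = 68
Aisha: 3·5 + 1·5 + 15·3 + 2·4 + 6·4 + 8·4 + 1·1 = 130
Noah: 3·1 + 1·1 + 15·2 + 2·1 + 6·2 + 8·3 + 1·2 = 74
Theo has the highest Borda score (154).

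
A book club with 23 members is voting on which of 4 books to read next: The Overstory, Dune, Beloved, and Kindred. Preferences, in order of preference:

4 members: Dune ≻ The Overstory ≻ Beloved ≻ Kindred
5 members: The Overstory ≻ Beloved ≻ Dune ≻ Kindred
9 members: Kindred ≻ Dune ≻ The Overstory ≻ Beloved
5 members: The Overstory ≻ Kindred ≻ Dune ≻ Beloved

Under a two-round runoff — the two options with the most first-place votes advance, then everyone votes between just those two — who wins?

Round 1 first-place votes: The Overstory 10, Dune 4, Beloved 0, Kindred 9.
The Overstory and Kindred advance.
Runoff: The Overstory is preferred to Kindred by 14 voters; Kindred by 9.
The Overstory wins the runoff.

The Overstory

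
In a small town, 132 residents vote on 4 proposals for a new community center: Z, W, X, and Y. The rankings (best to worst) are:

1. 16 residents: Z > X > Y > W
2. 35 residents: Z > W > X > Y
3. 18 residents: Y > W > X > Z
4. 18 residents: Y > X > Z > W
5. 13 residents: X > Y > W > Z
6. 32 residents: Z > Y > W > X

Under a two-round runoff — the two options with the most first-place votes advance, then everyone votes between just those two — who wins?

Round 1 first-place votes: Z 83, W 0, X 13, Y 36.
Z and Y advance.
Runoff: Z is preferred to Y by 83 voters; Y by 49.
Z wins the runoff.

Z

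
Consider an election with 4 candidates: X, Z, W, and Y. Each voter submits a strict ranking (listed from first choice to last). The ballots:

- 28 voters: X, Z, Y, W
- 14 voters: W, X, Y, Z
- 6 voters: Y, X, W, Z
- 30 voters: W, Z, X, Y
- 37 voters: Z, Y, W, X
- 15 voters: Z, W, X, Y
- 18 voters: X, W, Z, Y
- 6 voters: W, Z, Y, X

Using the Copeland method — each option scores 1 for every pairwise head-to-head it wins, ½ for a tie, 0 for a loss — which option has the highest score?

Z

X: beats Y; loses to Z and W → score 1.
Z: beats X, W, and Y → score 3.
W: beats X and Y; loses to Z → score 2.
Y: loses to X, Z, and W → score 0.
Z has the best pairwise record.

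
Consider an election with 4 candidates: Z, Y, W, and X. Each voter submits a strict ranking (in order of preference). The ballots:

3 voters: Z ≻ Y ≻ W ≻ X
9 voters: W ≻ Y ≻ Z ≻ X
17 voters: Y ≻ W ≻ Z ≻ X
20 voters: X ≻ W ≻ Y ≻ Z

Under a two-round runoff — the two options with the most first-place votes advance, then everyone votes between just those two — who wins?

Y

Round 1 first-place votes: Z 3, Y 17, W 9, X 20.
X and Y advance.
Runoff: X is preferred to Y by 20 voters; Y by 29.
Y wins the runoff.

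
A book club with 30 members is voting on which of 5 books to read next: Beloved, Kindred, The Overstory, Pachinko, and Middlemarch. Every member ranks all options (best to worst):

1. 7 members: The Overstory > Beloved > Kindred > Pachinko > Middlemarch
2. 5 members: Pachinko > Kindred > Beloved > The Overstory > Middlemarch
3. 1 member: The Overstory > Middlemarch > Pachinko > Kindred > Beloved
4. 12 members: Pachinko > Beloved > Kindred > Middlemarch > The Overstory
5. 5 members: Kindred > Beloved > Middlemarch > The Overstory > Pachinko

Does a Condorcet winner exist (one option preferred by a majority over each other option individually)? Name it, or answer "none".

Pachinko vs Beloved: 18–12 for Pachinko.
Pachinko vs Kindred: 18–12 for Pachinko.
Pachinko vs The Overstory: 17–13 for Pachinko.
Pachinko vs Middlemarch: 24–6 for Pachinko.
Pachinko beats every other option head-to-head.

Pachinko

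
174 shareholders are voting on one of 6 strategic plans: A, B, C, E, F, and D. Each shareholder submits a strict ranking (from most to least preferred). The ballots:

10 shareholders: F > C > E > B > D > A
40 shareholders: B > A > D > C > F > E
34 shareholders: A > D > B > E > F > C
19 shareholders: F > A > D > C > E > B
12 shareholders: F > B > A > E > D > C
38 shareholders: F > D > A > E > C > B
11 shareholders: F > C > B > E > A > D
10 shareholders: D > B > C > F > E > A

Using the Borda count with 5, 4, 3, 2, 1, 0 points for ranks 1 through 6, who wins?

A

A: 10·0 + 40·4 + 34·5 + 19·4 + 12·3 + 38·3 + 11·1 + 10·0 = 567
B: 10·2 + 40·5 + 34·3 + 19·0 + 12·4 + 38·0 + 11·3 + 10·4 = 443
C: 10·4 + 40·2 + 34·0 + 19·2 + 12·0 + 38·1 + 11·4 + 10·3 = 270
E: 10·3 + 40·0 + 34·2 + 19·1 + 12·2 + 38·2 + 11·2 + 10·1 = 249
F: 10·5 + 40·1 + 34·1 + 19·5 + 12·5 + 38·5 + 11·5 + 10·2 = 544
D: 10·1 + 40·3 + 34·4 + 19·3 + 12·1 + 38·4 + 11·0 + 10·5 = 537
A has the highest Borda score (567).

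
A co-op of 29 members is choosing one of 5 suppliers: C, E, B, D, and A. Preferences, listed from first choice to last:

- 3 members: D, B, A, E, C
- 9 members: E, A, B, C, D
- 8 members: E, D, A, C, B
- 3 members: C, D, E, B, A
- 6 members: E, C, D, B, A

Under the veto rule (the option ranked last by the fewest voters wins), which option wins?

E

Last-place votes: C 3, E 0, B 8, D 9, A 9.
E is ranked last by the fewest voters, so E wins.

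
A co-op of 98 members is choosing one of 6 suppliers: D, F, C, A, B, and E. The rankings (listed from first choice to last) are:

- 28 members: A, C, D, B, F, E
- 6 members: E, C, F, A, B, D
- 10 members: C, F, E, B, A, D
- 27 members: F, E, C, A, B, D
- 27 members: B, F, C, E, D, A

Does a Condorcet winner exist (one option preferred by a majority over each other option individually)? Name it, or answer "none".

Checking pairwise contests:
F beats D 70–28.
B beats F 55–43.
F beats C 54–44.
F beats A 70–28.
C beats B 71–27.
F beats E 92–6.
Every option loses at least one head-to-head, so there is no Condorcet winner.

none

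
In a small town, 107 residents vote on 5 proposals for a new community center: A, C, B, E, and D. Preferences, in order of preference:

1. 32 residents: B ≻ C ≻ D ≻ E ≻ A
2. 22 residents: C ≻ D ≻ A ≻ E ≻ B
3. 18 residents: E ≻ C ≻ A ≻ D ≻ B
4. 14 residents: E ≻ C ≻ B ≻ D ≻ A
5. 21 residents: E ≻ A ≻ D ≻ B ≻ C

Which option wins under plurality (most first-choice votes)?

First-place votes: A 0, C 22, B 32, E 53, D 0.
E has the most first-place votes.

E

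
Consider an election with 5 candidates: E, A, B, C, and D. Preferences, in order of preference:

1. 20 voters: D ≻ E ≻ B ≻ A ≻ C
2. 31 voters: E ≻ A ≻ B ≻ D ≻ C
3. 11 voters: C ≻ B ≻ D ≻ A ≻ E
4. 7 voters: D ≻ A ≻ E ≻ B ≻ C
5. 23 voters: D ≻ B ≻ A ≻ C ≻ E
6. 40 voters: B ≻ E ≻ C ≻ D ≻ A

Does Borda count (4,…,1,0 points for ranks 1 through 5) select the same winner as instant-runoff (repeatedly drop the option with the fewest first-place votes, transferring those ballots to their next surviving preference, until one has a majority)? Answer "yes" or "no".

yes

Borda — scores: E 318, A 191, B 371, C 147, D 293. Winner: B.
Instant-runoff — R1 E 31, A 0, B 40, C 11, D 50 (A out); R2 E 31, B 40, C 11, D 50 (C out); R3 E 31, B 51, D 50 (E out); R4 B 82, D 50 (B winner). Winner: B.
The two methods agree.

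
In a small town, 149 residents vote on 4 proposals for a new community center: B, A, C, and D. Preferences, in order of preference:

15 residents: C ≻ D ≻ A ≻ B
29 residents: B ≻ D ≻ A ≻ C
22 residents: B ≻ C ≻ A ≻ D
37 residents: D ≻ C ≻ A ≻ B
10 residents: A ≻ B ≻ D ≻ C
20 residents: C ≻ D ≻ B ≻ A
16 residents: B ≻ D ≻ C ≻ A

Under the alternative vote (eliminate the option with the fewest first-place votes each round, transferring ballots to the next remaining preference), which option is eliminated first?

Round 1: B 67, A 10, C 35, D 37. Eliminate A.

A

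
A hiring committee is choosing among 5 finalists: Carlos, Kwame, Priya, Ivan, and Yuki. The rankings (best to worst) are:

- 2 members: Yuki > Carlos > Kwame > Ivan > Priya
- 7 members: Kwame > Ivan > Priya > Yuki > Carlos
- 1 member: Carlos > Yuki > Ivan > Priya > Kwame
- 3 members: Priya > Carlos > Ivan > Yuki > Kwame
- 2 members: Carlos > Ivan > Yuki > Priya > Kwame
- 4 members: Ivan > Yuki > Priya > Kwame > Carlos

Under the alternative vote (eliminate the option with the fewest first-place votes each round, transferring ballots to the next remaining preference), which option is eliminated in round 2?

Round 1: Carlos 3, Kwame 7, Priya 3, Ivan 4, Yuki 2. Eliminate Yuki.
Round 2: Carlos 5, Kwame 7, Priya 3, Ivan 4. Eliminate Priya.

Priya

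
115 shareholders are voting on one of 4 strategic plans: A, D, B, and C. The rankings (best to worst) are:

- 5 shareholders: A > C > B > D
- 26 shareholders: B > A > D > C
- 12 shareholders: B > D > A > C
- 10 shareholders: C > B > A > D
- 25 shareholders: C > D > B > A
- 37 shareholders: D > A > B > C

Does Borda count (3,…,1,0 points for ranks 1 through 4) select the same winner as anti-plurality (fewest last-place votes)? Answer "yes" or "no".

no

Borda — scores: A 163, D 211, B 201, C 115. Winner: D.
Anti-plurality — last-place votes: A 25, D 15, B 0, C 75. Winner: B.
The two methods disagree.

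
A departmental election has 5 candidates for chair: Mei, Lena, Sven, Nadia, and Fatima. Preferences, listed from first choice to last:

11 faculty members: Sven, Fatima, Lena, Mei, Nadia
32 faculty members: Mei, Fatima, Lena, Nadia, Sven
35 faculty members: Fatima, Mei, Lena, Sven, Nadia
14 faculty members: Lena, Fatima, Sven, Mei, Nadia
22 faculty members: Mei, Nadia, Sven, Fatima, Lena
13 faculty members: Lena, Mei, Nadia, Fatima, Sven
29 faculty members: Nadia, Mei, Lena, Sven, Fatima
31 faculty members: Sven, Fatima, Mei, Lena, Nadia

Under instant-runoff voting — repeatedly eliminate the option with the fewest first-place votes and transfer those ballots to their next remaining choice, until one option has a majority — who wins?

Round 1: Mei 54, Lena 27, Sven 42, Nadia 29, Fatima 35. Eliminate Lena.
Round 2: Mei 67, Sven 42, Nadia 29, Fatima 49. Eliminate Nadia.
Round 3: Mei 96, Sven 42, Fatima 49. Mei has a majority.

Mei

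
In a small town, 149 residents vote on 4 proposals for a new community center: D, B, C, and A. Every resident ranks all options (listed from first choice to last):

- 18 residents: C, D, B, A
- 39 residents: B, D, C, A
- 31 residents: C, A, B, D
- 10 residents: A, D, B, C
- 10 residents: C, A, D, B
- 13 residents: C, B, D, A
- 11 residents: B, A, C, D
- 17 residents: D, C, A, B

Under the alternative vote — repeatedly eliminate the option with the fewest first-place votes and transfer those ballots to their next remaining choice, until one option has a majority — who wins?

C

Round 1: D 17, B 50, C 72, A 10. Eliminate A.
Round 2: D 27, B 50, C 72. Eliminate D.
Round 3: B 60, C 89. C has a majority.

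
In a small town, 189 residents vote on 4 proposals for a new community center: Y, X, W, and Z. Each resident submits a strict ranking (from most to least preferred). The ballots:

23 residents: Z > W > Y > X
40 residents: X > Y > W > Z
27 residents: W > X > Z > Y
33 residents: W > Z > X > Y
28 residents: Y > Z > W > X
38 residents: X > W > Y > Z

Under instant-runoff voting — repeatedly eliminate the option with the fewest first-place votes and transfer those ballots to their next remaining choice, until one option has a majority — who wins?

Round 1: Y 28, X 78, W 60, Z 23. Eliminate Z.
Round 2: Y 28, X 78, W 83. Eliminate Y.
Round 3: X 78, W 111. W has a majority.

W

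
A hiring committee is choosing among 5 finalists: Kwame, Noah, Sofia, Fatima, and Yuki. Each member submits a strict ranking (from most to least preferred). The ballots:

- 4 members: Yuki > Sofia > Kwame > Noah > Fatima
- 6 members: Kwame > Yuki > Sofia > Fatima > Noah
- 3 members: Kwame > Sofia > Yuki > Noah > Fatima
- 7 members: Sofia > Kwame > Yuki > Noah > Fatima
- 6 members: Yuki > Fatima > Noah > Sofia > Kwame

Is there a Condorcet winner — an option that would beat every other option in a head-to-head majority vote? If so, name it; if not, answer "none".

Checking pairwise contests:
Sofia beats Kwame 17–9.
Kwame beats Noah 20–6.
Yuki beats Sofia 16–10.
Kwame beats Fatima 20–6.
Kwame beats Yuki 16–10.
Every option loses at least one head-to-head, so there is no Condorcet winner.

none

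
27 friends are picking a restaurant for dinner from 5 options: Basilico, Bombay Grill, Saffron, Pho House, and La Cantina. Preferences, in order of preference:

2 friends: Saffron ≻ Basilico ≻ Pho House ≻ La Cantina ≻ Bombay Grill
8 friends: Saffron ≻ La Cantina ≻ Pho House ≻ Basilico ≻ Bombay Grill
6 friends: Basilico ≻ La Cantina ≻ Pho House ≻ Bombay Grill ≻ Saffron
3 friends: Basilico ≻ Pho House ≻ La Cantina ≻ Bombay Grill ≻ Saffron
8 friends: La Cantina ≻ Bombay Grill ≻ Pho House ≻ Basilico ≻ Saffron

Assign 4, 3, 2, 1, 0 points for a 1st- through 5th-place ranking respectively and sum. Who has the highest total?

Basilico: 2·3 + 8·1 + 6·4 + 3·4 + 8·1 = 58
Bombay Grill: 2·0 + 8·0 + 6·1 + 3·1 + 8·3 = 33
Saffron: 2·4 + 8·4 + 6·0 + 3·0 + 8·0 = 40
Pho House: 2·2 + 8·2 + 6·2 + 3·3 + 8·2 = 57
La Cantina: 2·1 + 8·3 + 6·3 + 3·2 + 8·4 = 82
La Cantina has the highest Borda score (82).

La Cantina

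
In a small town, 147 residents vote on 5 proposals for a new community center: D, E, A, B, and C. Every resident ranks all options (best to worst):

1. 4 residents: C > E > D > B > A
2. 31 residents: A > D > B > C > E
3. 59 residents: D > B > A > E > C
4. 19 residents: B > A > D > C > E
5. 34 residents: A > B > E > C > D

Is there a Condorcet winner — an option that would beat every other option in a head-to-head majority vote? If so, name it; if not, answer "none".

none

Checking pairwise contests:
A beats D 84–63.
D beats E 109–38.
B beats A 82–65.
D beats B 94–53.
D beats C 109–38.
Every option loses at least one head-to-head, so there is no Condorcet winner.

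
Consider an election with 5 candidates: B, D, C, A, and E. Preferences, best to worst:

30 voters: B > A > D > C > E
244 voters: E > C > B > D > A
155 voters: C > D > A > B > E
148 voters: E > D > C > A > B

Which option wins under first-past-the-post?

E

First-place votes: B 30, D 0, C 155, A 0, E 392.
E has the most first-place votes.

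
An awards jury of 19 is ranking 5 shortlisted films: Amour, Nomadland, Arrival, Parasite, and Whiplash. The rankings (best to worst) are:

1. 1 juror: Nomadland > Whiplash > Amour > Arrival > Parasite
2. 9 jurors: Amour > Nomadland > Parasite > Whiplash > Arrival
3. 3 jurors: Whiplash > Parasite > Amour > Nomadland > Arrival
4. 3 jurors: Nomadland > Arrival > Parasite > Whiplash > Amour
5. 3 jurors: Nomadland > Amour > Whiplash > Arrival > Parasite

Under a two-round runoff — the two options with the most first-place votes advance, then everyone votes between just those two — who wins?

Amour

Round 1 first-place votes: Amour 9, Nomadland 7, Arrival 0, Parasite 0, Whiplash 3.
Amour and Nomadland advance.
Runoff: Amour is preferred to Nomadland by 12 voters; Nomadland by 7.
Amour wins the runoff.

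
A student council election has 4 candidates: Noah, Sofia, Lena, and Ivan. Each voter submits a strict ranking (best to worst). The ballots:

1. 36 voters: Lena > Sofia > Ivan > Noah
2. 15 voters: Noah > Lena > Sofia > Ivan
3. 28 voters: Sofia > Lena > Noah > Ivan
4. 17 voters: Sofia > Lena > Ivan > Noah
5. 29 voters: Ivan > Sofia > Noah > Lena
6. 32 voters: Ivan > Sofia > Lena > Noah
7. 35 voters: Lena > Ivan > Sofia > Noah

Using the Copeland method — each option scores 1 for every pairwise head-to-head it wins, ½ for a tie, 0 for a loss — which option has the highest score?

Noah: loses to Sofia, Lena, and Ivan → score 0.
Sofia: beats Noah and Lena; ties Ivan → score 2.5.
Lena: beats Noah and Ivan; loses to Sofia → score 2.
Ivan: beats Noah; ties Sofia; loses to Lena → score 1.5.
Sofia has the best pairwise record.

Sofia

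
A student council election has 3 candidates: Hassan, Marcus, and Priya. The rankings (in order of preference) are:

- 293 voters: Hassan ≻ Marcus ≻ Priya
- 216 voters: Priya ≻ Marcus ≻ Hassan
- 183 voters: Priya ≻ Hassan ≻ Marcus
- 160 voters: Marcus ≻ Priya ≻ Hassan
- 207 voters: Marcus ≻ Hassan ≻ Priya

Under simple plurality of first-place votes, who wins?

First-place votes: Hassan 293, Marcus 367, Priya 399.
Priya has the most first-place votes.

Priya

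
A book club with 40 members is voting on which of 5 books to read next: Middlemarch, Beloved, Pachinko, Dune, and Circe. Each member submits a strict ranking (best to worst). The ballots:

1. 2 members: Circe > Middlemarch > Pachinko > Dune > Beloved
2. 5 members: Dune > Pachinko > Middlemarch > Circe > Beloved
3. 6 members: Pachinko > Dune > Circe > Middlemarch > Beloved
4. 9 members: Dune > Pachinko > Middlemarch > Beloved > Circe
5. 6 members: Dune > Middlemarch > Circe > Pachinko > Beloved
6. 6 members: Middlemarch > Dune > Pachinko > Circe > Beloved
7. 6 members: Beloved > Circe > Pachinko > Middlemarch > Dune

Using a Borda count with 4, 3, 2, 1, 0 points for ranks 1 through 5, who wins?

Middlemarch: 2·3 + 5·2 + 6·1 + 9·2 + 6·3 + 6·4 + 6·1 = 88
Beloved: 2·0 + 5·0 + 6·0 + 9·1 + 6·0 + 6·0 + 6·4 = 33
Pachinko: 2·2 + 5·3 + 6·4 + 9·3 + 6·1 + 6·2 + 6·2 = 100
Dune: 2·1 + 5·4 + 6·3 + 9·4 + 6·4 + 6·3 + 6·0 = 118
Circe: 2·4 + 5·1 + 6·2 + 9·0 + 6·2 + 6·1 + 6·3 = 61
Dune has the highest Borda score (118).

Dune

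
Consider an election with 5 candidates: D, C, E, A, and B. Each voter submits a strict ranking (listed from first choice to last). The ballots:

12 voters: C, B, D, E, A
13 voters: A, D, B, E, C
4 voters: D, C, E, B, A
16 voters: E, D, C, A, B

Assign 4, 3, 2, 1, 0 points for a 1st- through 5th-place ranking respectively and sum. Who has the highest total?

D

D: 12·2 + 13·3 + 4·4 + 16·3 = 127
C: 12·4 + 13·0 + 4·3 + 16·2 = 92
E: 12·1 + 13·1 + 4·2 + 16·4 = 97
A: 12·0 + 13·4 + 4·0 + 16·1 = 68
B: 12·3 + 13·2 + 4·1 + 16·0 = 66
D has the highest Borda score (127).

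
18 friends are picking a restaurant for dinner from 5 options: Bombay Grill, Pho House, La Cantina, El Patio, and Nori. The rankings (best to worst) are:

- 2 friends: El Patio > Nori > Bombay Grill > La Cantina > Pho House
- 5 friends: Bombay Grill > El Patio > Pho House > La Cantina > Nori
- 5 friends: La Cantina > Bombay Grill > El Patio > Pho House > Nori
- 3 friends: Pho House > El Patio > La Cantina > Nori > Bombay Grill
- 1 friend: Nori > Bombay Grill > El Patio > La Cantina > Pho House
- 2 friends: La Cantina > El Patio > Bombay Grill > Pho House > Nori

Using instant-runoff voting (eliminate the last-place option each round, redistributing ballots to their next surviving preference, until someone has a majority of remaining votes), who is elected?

La Cantina

Round 1: Bombay Grill 5, Pho House 3, La Cantina 7, El Patio 2, Nori 1. Eliminate Nori.
Round 2: Bombay Grill 6, Pho House 3, La Cantina 7, El Patio 2. Eliminate El Patio.
Round 3: Bombay Grill 8, Pho House 3, La Cantina 7. Eliminate Pho House.
Round 4: Bombay Grill 8, La Cantina 10. La Cantina has a majority.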